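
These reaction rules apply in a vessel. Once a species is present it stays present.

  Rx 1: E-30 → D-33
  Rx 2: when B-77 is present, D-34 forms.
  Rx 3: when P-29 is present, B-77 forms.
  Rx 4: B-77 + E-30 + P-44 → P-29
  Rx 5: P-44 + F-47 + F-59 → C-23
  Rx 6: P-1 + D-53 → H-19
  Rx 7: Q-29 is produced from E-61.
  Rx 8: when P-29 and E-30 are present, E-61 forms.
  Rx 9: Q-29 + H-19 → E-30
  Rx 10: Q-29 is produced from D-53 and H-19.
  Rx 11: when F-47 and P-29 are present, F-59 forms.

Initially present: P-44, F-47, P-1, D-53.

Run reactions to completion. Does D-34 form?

No

D-34 would need B-77 (Rx 2), but B-77 never forms.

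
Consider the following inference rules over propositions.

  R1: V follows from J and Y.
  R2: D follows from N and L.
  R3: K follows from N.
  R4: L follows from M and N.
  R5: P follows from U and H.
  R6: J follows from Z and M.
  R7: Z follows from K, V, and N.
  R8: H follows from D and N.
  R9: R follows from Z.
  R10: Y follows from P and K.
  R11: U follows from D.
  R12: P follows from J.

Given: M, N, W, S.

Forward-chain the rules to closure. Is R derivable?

R would need Z (R9), but Z is never established.

No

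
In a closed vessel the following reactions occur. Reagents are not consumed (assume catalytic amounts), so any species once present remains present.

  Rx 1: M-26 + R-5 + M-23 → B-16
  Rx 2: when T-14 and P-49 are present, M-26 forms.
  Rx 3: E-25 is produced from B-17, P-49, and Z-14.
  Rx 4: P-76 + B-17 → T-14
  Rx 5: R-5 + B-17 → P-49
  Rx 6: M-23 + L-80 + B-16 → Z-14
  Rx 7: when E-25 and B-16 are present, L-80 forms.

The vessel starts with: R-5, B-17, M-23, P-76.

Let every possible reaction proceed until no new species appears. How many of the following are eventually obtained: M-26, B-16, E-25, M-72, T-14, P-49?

4

P-76 and B-17 present → T-14 forms (Rx 4).
R-5 and B-17 present → P-49 forms (Rx 5).
T-14 and P-49 present → M-26 forms (Rx 2).
M-26, R-5, and M-23 present → B-16 forms (Rx 1).
M-26: reached.
B-16: reached.
E-25 would need B-17, P-49, and Z-14 (Rx 3), but Z-14 never forms.
No rule produces M-72, and it is not given.
T-14: reached.
P-49: reached.
Reached: M-26, B-16, T-14, and P-49 — 4 of the 6.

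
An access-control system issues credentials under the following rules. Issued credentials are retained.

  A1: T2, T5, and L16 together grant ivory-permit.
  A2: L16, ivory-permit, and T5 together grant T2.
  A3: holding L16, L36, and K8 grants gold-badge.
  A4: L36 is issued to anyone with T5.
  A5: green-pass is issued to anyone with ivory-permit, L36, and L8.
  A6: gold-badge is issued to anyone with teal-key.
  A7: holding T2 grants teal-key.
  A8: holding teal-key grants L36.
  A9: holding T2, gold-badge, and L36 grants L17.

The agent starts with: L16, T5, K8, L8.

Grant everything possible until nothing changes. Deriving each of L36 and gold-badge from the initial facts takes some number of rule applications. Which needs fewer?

L36

L36: Holding T5 grants L36 (A4). [1 rule application]
gold-badge: Holding T5 grants L36 (A4). Holding L16, L36, and K8 grants gold-badge (A3). [2 rule applications]
L36 needs fewer.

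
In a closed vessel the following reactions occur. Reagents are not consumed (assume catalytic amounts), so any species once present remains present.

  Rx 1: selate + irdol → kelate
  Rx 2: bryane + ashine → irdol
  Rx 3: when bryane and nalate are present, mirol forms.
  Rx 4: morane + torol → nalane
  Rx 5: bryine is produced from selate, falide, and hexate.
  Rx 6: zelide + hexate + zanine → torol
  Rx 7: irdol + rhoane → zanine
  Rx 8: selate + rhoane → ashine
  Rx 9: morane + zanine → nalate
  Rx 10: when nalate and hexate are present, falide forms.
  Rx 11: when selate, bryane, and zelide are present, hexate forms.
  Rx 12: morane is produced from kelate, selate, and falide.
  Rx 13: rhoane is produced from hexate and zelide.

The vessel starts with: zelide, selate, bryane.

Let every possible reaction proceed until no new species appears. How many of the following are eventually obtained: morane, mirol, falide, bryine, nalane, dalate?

morane would need kelate, selate, and falide (Rx 12), but falide never forms.
mirol would need bryane and nalate (Rx 3), but nalate never forms.
falide would need nalate and hexate (Rx 10), but nalate never forms.
bryine would need selate, falide, and hexate (Rx 5), but falide never forms.
nalane would need morane and torol (Rx 4), but morane never forms.
No rule produces dalate, and it is not given.
None of the 6 are reached.

0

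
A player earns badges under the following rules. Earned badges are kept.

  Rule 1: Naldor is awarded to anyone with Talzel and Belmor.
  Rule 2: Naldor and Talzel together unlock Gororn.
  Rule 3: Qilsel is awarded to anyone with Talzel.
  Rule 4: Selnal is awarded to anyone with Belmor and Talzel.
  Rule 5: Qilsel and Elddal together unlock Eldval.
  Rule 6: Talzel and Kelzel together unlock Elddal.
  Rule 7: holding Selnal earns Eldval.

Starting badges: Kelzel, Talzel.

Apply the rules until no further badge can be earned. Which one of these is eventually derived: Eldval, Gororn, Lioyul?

Eldval

With Talzel and Kelzel, Elddal is earned (Rule 6).
With Talzel, Qilsel is earned (Rule 3).
With Qilsel and Elddal, Eldval is earned (Rule 5).
Gororn would need Naldor and Talzel (Rule 2), but Naldor is never earned. No rule produces Lioyul, and it is not given.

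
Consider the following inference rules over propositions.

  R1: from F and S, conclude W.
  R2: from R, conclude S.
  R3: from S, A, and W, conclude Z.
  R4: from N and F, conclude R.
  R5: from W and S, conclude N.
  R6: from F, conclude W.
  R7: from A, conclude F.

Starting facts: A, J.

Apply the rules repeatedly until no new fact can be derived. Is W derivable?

From A, R7 gives F.
From F, R6 gives W.

Yes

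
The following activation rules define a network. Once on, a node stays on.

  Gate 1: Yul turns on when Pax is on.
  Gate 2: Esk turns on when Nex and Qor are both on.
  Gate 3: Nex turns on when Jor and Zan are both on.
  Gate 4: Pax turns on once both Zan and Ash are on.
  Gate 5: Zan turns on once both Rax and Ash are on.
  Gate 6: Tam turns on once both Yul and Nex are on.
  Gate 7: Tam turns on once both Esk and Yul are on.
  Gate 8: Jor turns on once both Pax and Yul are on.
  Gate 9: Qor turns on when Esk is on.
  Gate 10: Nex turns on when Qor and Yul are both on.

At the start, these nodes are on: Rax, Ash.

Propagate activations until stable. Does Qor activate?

No

Qor would need Esk (Gate 9), but Esk never turns on.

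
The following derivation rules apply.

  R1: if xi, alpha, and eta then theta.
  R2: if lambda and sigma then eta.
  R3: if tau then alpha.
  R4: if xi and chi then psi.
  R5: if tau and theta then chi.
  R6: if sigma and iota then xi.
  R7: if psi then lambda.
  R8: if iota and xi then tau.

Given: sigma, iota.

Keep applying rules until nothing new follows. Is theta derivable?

No

theta would need xi, alpha, and eta (R1), but eta is never established.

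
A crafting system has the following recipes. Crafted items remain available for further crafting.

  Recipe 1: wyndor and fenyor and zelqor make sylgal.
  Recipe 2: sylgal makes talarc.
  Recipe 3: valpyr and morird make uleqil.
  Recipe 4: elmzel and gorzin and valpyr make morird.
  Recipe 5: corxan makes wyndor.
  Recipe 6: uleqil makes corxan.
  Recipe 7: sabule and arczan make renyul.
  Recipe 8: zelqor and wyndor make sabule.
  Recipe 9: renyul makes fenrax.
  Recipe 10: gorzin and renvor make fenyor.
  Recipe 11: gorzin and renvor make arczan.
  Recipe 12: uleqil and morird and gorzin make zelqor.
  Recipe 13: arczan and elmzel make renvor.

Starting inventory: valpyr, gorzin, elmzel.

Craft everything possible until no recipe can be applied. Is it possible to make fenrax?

No

fenrax would need renyul (Recipe 9), but renyul is never obtained.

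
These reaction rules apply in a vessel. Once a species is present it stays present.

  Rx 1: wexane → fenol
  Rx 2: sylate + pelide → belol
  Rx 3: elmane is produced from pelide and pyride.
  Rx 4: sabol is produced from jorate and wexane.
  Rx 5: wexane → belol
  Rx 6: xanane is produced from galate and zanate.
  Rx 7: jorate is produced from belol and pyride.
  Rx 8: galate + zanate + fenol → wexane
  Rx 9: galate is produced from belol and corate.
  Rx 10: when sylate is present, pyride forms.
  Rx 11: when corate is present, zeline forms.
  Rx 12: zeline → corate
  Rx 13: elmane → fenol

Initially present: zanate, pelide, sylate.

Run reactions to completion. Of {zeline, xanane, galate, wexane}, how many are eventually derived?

0

zeline would need corate (Rx 11), but corate never forms.
xanane would need galate and zanate (Rx 6), but galate never forms.
galate would need belol and corate (Rx 9), but corate never forms.
wexane would need galate, zanate, and fenol (Rx 8), but galate never forms.
None of the 4 are reached.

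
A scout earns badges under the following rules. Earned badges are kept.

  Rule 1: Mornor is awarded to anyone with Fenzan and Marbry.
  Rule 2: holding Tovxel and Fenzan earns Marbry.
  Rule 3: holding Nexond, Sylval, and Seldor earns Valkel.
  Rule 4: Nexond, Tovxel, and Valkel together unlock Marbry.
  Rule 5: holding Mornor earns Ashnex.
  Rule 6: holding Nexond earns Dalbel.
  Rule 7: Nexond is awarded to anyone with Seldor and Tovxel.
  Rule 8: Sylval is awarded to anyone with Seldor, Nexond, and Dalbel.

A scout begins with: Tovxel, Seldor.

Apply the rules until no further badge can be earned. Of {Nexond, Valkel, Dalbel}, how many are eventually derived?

With Seldor and Tovxel, Nexond is earned (Rule 7).
With Nexond, Dalbel is earned (Rule 6).
With Seldor, Nexond, and Dalbel, Sylval is earned (Rule 8).
With Nexond, Sylval, and Seldor, Valkel is earned (Rule 3).
Nexond: reached.
Valkel: reached.
Dalbel: reached.
All 3 are reached.

3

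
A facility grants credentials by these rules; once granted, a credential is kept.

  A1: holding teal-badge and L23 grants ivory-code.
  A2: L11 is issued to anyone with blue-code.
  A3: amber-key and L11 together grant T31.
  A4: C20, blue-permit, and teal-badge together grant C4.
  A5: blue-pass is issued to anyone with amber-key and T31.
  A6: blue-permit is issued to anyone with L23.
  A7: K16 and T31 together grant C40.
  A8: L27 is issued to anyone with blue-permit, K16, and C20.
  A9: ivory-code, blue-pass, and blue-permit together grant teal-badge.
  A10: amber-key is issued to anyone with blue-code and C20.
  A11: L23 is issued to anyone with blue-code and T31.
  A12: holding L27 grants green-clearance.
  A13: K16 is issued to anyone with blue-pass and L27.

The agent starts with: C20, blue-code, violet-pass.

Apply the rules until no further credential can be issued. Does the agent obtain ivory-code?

No

ivory-code would need teal-badge and L23 (A1), but teal-badge is never granted.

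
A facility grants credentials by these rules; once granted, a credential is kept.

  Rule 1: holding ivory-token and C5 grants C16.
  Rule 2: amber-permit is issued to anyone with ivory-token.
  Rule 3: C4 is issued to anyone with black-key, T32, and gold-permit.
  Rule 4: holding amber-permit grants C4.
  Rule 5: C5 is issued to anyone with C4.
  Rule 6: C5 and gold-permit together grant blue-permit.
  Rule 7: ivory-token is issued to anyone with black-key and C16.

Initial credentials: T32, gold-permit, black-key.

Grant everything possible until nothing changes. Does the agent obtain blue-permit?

Holding black-key, T32, and gold-permit grants C4 (Rule 3).
Holding C4 grants C5 (Rule 5).
Holding C5 and gold-permit grants blue-permit (Rule 6).

Yes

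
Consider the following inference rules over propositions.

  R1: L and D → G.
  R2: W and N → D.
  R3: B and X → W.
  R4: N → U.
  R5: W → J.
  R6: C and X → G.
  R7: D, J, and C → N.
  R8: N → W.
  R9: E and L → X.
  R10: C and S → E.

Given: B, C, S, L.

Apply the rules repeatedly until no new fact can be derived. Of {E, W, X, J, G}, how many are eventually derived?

5

From C and S, R10 gives E.
From E and L, R9 gives X.
C and X hold, so G follows (R6).
B and X hold, so W follows (R3).
W holds, so J follows (R5).
E: reached.
W: reached.
X: reached.
J: reached.
G: reached.
All 5 are reached.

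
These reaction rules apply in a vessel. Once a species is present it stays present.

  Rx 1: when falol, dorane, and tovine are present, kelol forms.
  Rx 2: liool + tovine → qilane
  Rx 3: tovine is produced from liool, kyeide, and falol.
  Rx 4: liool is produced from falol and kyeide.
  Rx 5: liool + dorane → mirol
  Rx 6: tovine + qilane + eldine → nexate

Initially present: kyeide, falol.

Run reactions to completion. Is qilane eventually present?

Yes

falol and kyeide present → liool forms (Rx 4).
liool, kyeide, and falol present → tovine forms (Rx 3).
liool and tovine present → qilane forms (Rx 2).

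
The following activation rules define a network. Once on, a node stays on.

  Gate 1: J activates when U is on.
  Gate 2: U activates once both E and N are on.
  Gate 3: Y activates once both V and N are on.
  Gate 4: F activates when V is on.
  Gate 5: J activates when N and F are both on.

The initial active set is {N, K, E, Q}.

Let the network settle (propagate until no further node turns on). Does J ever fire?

Gate 2: E and N on → U on.
U is on, so J activates (Gate 1).

Yes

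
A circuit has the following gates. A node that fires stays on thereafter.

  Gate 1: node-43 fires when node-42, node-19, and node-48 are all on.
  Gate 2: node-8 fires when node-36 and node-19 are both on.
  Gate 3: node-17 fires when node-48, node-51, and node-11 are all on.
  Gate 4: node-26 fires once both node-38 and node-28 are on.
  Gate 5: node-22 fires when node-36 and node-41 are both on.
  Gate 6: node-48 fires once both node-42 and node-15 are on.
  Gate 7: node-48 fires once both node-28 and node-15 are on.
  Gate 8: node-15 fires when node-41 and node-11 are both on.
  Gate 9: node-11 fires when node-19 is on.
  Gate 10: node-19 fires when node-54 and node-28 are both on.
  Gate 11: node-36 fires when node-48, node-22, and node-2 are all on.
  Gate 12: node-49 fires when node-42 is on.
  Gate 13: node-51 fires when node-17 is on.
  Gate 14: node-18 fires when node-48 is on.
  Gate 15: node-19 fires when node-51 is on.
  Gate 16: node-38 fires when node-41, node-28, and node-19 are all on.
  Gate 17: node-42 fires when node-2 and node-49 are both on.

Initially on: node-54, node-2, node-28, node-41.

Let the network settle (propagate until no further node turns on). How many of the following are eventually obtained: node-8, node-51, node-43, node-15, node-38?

2

node-54 and node-28 are on, so node-19 fires (Gate 10).
Gate 16: node-41, node-28, and node-19 on → node-38 on.
node-19 is on, so node-11 fires (Gate 9).
Gate 8: node-41 and node-11 on → node-15 on.
node-8 would need node-36 and node-19 (Gate 2), but node-36 never turns on.
node-51 would need node-17 (Gate 13), but node-17 never turns on.
node-43 would need node-42, node-19, and node-48 (Gate 1), but node-42 never turns on.
node-15: reached.
node-38: reached.
Reached: node-15 and node-38 — 2 of the 5.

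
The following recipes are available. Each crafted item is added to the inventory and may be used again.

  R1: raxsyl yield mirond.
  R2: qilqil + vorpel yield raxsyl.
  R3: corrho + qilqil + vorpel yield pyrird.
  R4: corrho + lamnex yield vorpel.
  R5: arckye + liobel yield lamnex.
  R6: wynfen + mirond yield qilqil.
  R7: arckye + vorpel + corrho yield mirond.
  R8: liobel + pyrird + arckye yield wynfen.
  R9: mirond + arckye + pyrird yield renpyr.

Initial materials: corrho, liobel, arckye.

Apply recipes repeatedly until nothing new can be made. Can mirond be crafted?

arckye + liobel → lamnex (R5).
corrho + lamnex → vorpel (R4).
arckye + vorpel + corrho → mirond (R7).

Yes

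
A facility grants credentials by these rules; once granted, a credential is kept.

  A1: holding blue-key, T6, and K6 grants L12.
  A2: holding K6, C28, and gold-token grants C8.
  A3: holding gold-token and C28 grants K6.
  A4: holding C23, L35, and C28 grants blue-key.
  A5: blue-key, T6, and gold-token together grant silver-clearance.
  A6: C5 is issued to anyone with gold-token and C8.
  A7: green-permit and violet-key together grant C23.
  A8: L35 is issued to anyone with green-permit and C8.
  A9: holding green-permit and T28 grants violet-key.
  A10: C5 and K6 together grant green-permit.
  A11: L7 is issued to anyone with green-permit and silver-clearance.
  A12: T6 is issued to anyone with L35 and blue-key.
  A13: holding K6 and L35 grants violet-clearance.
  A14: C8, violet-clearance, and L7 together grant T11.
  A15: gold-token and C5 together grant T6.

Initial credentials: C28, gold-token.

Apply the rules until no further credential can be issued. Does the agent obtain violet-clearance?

Holding gold-token and C28 grants K6 (A3).
Holding K6, C28, and gold-token grants C8 (A2).
Holding gold-token and C8 grants C5 (A6).
Holding C5 and K6 grants green-permit (A10).
Holding green-permit and C8 grants L35 (A8).
Holding K6 and L35 grants violet-clearance (A13).

Yes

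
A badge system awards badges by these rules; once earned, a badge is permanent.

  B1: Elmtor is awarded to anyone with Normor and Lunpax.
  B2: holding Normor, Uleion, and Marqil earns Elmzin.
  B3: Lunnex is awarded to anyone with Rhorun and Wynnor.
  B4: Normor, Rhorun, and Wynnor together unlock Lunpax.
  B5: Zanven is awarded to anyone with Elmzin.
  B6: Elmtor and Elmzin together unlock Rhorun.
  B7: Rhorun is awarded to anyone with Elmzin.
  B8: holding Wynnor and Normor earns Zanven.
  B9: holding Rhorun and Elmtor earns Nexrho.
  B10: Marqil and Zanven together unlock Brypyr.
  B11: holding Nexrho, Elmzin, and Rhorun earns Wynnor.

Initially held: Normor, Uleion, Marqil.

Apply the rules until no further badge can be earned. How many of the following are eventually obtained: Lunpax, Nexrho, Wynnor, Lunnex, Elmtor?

0

Lunpax would need Normor, Rhorun, and Wynnor (B4), but Wynnor is never earned.
Nexrho would need Rhorun and Elmtor (B9), but Elmtor is never earned.
Wynnor would need Nexrho, Elmzin, and Rhorun (B11), but Nexrho is never earned.
Lunnex would need Rhorun and Wynnor (B3), but Wynnor is never earned.
Elmtor would need Normor and Lunpax (B1), but Lunpax is never earned.
None of the 5 are reached.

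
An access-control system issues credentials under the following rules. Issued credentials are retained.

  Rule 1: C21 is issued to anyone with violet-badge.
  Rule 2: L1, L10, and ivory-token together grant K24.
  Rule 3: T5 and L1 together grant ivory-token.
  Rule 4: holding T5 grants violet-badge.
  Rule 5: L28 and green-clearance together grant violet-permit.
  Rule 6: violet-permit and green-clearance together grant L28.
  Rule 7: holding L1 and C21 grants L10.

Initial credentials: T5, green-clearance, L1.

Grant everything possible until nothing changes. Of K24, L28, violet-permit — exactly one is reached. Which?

Holding T5 grants violet-badge (Rule 4).
Holding T5 and L1 grants ivory-token (Rule 3).
Holding violet-badge grants C21 (Rule 1).
Holding L1 and C21 grants L10 (Rule 7).
Holding L1, L10, and ivory-token grants K24 (Rule 2).
violet-permit would need L28 and green-clearance (Rule 5), but L28 is never granted. L28 would need violet-permit and green-clearance (Rule 6), but violet-permit is never granted.

K24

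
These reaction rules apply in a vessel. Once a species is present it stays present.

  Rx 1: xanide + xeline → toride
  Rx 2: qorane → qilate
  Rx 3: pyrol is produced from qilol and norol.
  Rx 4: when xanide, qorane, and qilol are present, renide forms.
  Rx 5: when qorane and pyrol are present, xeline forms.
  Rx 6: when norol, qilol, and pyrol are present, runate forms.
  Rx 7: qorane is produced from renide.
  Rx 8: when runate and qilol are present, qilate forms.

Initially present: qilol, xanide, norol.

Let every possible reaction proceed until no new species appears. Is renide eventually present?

No

renide would need xanide, qorane, and qilol (Rx 4), but qorane never forms.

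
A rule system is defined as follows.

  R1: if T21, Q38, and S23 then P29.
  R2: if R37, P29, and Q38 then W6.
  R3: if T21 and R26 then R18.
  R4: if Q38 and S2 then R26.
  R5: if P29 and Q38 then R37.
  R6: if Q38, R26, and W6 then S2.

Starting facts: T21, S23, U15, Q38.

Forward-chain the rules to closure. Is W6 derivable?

T21, Q38, and S23 hold, so P29 follows (R1).
P29 and Q38 hold, so R37 follows (R5).
From R37, P29, and Q38, R2 gives W6.

Yes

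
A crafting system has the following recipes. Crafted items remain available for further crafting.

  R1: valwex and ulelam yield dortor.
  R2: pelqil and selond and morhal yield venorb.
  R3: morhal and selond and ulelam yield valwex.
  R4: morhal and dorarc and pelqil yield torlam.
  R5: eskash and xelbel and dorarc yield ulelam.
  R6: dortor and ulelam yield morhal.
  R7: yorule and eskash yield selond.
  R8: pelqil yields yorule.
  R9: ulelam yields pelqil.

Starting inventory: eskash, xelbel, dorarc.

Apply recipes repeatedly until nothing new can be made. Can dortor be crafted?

No

dortor would need valwex and ulelam (R1), but valwex is never obtained.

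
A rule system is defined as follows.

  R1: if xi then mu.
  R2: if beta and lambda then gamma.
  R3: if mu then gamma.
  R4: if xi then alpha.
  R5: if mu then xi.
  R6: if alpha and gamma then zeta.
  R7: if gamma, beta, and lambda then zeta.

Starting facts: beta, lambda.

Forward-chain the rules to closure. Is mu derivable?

No

mu would need xi (R1), but xi is never established.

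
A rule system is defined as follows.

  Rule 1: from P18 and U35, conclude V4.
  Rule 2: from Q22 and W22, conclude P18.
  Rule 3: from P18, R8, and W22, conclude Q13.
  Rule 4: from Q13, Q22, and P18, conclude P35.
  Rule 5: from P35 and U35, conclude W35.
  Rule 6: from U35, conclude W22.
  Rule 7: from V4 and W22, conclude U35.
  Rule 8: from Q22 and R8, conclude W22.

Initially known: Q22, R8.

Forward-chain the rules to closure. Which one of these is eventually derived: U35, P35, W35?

P35

Q22 and R8 hold, so W22 follows (Rule 8).
Q22 and W22 hold, so P18 follows (Rule 2).
P18, R8, and W22 hold, so Q13 follows (Rule 3).
Q13, Q22, and P18 hold, so P35 follows (Rule 4).
U35 would need V4 and W22 (Rule 7), but V4 is never established. W35 would need P35 and U35 (Rule 5), but U35 is never established.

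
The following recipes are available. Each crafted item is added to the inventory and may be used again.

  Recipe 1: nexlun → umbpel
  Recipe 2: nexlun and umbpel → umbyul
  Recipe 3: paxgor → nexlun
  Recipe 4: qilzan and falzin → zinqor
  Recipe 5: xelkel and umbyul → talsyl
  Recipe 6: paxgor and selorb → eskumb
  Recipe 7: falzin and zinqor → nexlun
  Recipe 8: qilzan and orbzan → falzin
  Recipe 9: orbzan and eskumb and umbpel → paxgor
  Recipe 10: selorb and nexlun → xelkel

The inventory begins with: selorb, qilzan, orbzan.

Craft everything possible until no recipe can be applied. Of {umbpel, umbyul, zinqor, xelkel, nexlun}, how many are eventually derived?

5

Using Recipe 8, qilzan and orbzan make falzin.
qilzan and falzin → zinqor (Recipe 4).
Using Recipe 7, falzin and zinqor make nexlun.
Using Recipe 1, nexlun makes umbpel.
selorb and nexlun → xelkel (Recipe 10).
nexlun and umbpel → umbyul (Recipe 2).
umbpel: reached.
umbyul: reached.
zinqor: reached.
xelkel: reached.
nexlun: reached.
All 5 are reached.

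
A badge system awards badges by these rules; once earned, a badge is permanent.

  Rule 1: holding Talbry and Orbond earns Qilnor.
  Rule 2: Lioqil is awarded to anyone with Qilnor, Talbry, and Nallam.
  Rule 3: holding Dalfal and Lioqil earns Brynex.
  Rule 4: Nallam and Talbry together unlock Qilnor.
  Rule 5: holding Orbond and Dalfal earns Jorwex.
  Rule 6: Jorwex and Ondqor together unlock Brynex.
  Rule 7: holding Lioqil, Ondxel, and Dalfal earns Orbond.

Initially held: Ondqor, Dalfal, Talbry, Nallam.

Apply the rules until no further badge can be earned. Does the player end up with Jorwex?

Jorwex would need Orbond and Dalfal (Rule 5), but Orbond is never earned.

No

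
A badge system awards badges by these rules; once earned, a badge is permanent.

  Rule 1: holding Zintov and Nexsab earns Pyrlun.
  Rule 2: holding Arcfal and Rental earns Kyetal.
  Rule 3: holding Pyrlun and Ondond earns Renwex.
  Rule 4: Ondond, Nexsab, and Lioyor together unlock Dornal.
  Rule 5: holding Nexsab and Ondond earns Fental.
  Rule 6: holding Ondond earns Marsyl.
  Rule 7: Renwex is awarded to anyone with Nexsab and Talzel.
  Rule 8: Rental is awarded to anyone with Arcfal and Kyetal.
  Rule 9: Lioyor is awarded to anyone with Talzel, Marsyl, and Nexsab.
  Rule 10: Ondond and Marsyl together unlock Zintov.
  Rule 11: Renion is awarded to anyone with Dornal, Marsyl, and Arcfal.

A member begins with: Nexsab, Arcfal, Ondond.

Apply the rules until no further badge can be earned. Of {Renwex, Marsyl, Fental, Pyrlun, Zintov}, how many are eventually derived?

5

With Ondond, Marsyl is earned (Rule 6).
With Nexsab and Ondond, Fental is earned (Rule 5).
With Ondond and Marsyl, Zintov is earned (Rule 10).
With Zintov and Nexsab, Pyrlun is earned (Rule 1).
With Pyrlun and Ondond, Renwex is earned (Rule 3).
Renwex: reached.
Marsyl: reached.
Fental: reached.
Pyrlun: reached.
Zintov: reached.
All 5 are reached.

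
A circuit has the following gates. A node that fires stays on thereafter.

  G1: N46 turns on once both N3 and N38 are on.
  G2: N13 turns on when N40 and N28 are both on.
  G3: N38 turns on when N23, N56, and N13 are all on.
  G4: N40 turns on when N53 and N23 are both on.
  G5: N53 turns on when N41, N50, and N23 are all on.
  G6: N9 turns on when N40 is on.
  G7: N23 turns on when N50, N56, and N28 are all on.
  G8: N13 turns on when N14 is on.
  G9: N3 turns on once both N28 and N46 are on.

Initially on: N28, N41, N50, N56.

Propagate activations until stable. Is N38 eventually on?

Yes

G7: N50, N56, and N28 on → N23 on.
G5: N41, N50, and N23 on → N53 on.
N53 and N23 are on, so N40 turns on (G4).
N40 and N28 are on, so N13 turns on (G2).
N23, N56, and N13 are on, so N38 turns on (G3).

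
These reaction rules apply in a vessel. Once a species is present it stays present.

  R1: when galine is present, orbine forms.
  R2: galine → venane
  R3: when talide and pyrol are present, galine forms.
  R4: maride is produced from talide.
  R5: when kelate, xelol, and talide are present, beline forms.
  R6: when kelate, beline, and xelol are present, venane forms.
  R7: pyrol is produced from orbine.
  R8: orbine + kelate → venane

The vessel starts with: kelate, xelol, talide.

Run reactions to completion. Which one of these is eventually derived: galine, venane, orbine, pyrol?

kelate, xelol, and talide present → beline forms (R5).
kelate, beline, and xelol present → venane forms (R6).
pyrol would need orbine (R7), but orbine never forms. orbine would need galine (R1), but galine never forms. galine would need talide and pyrol (R3), but pyrol never forms.

venane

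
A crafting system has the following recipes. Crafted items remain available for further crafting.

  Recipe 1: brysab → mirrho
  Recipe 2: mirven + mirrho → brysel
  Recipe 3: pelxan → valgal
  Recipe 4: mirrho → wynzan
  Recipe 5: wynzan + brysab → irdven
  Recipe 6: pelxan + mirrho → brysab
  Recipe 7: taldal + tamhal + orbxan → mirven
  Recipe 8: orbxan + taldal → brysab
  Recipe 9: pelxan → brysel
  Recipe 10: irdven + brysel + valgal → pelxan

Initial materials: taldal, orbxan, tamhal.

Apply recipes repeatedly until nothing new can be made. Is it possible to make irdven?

Yes

orbxan + taldal → brysab (Recipe 8).
brysab → mirrho (Recipe 1).
Using Recipe 4, mirrho makes wynzan.
wynzan + brysab → irdven (Recipe 5).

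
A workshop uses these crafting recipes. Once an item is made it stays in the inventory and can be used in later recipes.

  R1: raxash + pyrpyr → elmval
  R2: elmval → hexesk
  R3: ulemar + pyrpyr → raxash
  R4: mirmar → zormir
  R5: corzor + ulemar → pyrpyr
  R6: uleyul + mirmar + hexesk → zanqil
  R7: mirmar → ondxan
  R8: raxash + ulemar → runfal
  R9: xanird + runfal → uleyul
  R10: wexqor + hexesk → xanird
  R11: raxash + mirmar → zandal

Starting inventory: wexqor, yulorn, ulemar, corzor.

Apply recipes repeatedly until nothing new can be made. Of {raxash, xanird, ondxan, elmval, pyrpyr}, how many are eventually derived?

Using R5, corzor and ulemar make pyrpyr.
Using R3, ulemar and pyrpyr make raxash.
Using R1, raxash and pyrpyr make elmval.
elmval → hexesk (R2).
Using R10, wexqor and hexesk make xanird.
raxash: reached.
xanird: reached.
ondxan would need mirmar (R7), but mirmar is never obtained.
elmval: reached.
pyrpyr: reached.
Reached: raxash, xanird, elmval, and pyrpyr — 4 of the 5.

4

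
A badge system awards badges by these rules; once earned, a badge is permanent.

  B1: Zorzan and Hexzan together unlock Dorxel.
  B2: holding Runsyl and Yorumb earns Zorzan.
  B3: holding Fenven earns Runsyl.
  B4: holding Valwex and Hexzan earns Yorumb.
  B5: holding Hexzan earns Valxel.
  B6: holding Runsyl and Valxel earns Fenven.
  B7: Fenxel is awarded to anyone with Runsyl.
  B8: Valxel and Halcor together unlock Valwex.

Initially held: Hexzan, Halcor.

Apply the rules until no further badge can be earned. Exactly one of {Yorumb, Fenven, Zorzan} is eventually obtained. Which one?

With Hexzan, Valxel is earned (B5).
With Valxel and Halcor, Valwex is earned (B8).
With Valwex and Hexzan, Yorumb is earned (B4).
Zorzan would need Runsyl and Yorumb (B2), but Runsyl is never earned. Fenven would need Runsyl and Valxel (B6), but Runsyl is never earned.

Yorumb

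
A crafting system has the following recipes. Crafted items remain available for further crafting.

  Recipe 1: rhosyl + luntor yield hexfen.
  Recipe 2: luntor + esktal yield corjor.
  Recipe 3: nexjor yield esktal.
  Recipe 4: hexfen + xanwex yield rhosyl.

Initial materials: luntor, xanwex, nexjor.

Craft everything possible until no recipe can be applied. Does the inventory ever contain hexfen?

No

hexfen would need rhosyl and luntor (Recipe 1), but rhosyl is never obtained.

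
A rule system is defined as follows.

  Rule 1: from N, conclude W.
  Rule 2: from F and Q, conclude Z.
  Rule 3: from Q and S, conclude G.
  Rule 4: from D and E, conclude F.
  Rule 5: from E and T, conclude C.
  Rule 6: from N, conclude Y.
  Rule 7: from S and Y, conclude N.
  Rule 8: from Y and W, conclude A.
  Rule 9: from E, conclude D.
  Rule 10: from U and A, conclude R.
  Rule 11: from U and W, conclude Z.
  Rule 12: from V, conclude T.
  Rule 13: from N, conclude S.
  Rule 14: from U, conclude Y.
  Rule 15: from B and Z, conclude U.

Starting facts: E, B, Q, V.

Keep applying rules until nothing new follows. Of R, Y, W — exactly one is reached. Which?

Y

E holds, so D follows (Rule 9).
From D and E, Rule 4 gives F.
From F and Q, Rule 2 gives Z.
B and Z hold, so U follows (Rule 15).
U holds, so Y follows (Rule 14).
W would need N (Rule 1), but N is never established. R would need U and A (Rule 10), but A is never established.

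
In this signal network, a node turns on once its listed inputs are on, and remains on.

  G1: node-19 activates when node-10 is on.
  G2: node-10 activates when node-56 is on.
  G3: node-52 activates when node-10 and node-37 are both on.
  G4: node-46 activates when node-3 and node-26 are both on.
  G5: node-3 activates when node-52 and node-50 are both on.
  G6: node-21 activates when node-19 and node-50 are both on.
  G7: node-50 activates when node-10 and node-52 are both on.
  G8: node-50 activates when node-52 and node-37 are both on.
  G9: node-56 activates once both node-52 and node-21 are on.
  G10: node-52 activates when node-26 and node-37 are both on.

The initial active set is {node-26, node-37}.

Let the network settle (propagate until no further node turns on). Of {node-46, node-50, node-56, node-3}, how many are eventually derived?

3

G10: node-26 and node-37 on → node-52 on.
node-52 and node-37 are on, so node-50 activates (G8).
G5: node-52 and node-50 on → node-3 on.
node-3 and node-26 are on, so node-46 activates (G4).
node-46: reached.
node-50: reached.
node-56 would need node-52 and node-21 (G9), but node-21 never turns on.
node-3: reached.
Reached: node-46, node-50, and node-3 — 3 of the 4.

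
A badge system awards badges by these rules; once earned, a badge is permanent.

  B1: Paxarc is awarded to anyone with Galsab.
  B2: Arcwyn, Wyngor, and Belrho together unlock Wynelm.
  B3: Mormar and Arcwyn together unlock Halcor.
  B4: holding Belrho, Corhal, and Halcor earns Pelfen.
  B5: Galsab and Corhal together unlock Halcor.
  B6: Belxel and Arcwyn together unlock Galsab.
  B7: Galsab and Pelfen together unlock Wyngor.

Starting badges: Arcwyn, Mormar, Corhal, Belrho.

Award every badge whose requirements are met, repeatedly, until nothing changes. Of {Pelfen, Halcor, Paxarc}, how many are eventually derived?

2

With Mormar and Arcwyn, Halcor is earned (B3).
With Belrho, Corhal, and Halcor, Pelfen is earned (B4).
Pelfen: reached.
Halcor: reached.
Paxarc would need Galsab (B1), but Galsab is never earned.
Reached: Pelfen and Halcor — 2 of the 3.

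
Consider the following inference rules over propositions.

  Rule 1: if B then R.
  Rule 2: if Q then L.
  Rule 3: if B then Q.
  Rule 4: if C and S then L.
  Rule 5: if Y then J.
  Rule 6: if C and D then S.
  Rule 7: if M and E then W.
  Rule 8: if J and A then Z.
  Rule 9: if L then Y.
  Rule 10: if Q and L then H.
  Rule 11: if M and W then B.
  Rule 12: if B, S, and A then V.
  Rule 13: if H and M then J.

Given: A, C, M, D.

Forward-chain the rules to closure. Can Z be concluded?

C and D hold, so S follows (Rule 6).
From C and S, Rule 4 gives L.
From L, Rule 9 gives Y.
Y holds, so J follows (Rule 5).
From J and A, Rule 8 gives Z.

Yes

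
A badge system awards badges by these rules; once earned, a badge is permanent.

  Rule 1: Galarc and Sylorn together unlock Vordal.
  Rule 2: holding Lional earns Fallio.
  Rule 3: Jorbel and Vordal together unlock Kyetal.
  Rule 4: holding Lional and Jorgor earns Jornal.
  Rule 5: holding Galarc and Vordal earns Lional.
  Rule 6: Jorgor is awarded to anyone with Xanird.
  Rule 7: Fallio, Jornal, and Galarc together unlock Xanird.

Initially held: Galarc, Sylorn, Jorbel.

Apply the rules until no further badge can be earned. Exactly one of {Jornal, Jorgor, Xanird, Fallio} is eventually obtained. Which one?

With Galarc and Sylorn, Vordal is earned (Rule 1).
With Galarc and Vordal, Lional is earned (Rule 5).
With Lional, Fallio is earned (Rule 2).
Jornal would need Lional and Jorgor (Rule 4), but Jorgor is never earned. Xanird would need Fallio, Jornal, and Galarc (Rule 7), but Jornal is never earned. Jorgor would need Xanird (Rule 6), but Xanird is never earned.

Fallio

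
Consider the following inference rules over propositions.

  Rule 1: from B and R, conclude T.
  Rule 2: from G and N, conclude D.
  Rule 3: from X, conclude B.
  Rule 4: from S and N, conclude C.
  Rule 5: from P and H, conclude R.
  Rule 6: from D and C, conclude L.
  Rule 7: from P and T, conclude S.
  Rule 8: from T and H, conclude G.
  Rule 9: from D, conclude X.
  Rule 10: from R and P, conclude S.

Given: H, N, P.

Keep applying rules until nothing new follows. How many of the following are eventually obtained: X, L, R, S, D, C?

P and H hold, so R follows (Rule 5).
R and P hold, so S follows (Rule 10).
S and N hold, so C follows (Rule 4).
X would need D (Rule 9), but D is never established.
L would need D and C (Rule 6), but D is never established.
R: reached.
S: reached.
D would need G and N (Rule 2), but G is never established.
C: reached.
Reached: R, S, and C — 3 of the 6.

3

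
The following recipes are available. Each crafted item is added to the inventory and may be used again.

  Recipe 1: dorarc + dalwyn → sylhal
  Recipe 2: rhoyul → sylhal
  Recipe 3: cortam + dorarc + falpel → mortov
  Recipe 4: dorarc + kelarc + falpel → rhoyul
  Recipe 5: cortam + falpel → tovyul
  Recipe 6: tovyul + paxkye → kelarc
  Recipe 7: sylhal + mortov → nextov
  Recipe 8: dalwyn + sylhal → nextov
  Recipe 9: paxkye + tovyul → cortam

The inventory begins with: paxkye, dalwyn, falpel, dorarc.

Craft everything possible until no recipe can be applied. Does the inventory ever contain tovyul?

tovyul would need cortam and falpel (Recipe 5), but cortam is never obtained.

No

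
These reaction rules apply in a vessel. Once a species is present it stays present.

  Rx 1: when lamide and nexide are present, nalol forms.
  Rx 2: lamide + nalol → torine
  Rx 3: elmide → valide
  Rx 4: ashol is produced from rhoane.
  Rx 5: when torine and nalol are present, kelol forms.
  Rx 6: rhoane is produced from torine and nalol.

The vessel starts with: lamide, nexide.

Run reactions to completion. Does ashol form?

Yes

lamide and nexide present → nalol forms (Rx 1).
lamide and nalol present → torine forms (Rx 2).
torine and nalol present → rhoane forms (Rx 6).
rhoane present → ashol forms (Rx 4).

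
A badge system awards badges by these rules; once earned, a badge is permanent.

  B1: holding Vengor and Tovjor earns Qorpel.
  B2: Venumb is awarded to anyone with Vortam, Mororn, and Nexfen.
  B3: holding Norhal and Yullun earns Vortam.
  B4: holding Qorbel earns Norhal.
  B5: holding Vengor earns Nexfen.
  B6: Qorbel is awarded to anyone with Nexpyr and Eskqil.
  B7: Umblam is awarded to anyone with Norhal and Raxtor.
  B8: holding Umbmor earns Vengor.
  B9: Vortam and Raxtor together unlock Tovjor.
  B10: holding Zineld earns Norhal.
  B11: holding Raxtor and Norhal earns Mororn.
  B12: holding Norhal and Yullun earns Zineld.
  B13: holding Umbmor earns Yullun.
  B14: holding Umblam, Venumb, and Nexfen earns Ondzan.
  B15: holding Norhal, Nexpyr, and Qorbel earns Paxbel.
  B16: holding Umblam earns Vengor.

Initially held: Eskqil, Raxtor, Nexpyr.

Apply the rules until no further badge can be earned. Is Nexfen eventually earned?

Yes

With Nexpyr and Eskqil, Qorbel is earned (B6).
With Qorbel, Norhal is earned (B4).
With Norhal and Raxtor, Umblam is earned (B7).
With Umblam, Vengor is earned (B16).
With Vengor, Nexfen is earned (B5).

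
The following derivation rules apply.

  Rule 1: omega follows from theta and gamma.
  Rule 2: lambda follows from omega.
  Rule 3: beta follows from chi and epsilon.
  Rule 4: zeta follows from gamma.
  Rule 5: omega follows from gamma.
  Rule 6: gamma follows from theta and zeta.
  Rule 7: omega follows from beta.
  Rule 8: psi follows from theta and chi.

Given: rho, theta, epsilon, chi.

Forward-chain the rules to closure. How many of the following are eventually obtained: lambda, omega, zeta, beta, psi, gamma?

theta and chi hold, so psi follows (Rule 8).
chi and epsilon hold, so beta follows (Rule 3).
beta holds, so omega follows (Rule 7).
From omega, Rule 2 gives lambda.
lambda: reached.
omega: reached.
zeta would need gamma (Rule 4), but gamma is never established.
beta: reached.
psi: reached.
gamma would need theta and zeta (Rule 6), but zeta is never established.
Reached: lambda, omega, beta, and psi — 4 of the 6.

4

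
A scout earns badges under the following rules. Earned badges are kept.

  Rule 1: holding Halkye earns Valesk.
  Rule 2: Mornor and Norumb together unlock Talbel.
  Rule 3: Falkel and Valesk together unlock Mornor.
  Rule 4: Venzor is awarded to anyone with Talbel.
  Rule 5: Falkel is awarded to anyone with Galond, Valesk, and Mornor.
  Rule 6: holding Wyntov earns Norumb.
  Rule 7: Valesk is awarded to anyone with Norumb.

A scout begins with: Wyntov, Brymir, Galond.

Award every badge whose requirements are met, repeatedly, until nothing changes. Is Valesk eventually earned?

Yes

With Wyntov, Norumb is earned (Rule 6).
With Norumb, Valesk is earned (Rule 7).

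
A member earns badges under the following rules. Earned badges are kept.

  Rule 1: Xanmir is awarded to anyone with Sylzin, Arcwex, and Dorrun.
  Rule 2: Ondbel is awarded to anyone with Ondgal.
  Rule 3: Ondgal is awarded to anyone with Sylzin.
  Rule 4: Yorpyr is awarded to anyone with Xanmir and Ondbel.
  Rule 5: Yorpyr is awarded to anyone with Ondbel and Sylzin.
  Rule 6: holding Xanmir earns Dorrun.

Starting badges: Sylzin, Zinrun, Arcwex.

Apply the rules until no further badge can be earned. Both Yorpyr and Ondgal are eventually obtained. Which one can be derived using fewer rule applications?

Ondgal

Ondgal: With Sylzin, Ondgal is earned (Rule 3). [1 rule application]
Yorpyr: With Sylzin, Ondgal is earned (Rule 3). With Ondgal, Ondbel is earned (Rule 2). With Ondbel and Sylzin, Yorpyr is earned (Rule 5). [3 rule applications]
Ondgal needs fewer.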